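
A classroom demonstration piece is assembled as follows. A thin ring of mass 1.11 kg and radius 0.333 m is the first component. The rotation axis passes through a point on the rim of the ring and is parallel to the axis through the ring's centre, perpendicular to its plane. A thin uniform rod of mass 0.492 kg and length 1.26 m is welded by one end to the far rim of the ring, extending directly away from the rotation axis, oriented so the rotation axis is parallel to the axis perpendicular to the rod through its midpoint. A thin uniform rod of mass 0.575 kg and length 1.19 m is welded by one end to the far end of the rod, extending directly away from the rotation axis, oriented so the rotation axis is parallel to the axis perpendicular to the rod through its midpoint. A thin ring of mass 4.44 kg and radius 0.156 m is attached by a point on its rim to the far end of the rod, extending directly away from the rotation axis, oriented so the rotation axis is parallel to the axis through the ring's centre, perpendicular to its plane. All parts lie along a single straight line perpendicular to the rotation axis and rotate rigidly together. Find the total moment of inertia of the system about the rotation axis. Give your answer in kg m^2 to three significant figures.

52.5

Thin ring: I_cm = MR² = (1.11)(0.333)² = 0.12309 kg m^2; centre at d = 0.333 m, so the parallel axis theorem gives I = 0.12309 + (1.11)(0.333)² = 0.24617 kg m^2.
Thin rod: I_cm = (1/12)ML² = (1/12)(0.492)(1.26)² = 0.065092 kg m^2; centre at d = 0.333 + 0.333 + 0.63 = 1.296 m, so the parallel axis theorem gives I = 0.065092 + (0.492)(1.296)² = 0.89146 kg m^2.
Thin rod: I_cm = (1/12)ML² = (1/12)(0.575)(1.19)² = 0.067855 kg m^2; centre at d = 0.333 + 0.333 + 0.63 + 0.63 + 0.595 = 2.521 m, so the parallel axis theorem gives I = 0.067855 + (0.575)(2.521)² = 3.7222 kg m^2.
Thin ring: I_cm = MR² = (4.44)(0.156)² = 0.10805 kg m^2; centre at d = 0.333 + 0.333 + 0.63 + 0.63 + 0.595 + 0.595 + 0.156 = 3.272 m, so the parallel axis theorem gives I = 0.10805 + (4.44)(3.272)² = 47.643 kg m^2.
Total I = 0.24617 + 0.89146 + 3.7222 + 47.643 = 52.502 kg m^2.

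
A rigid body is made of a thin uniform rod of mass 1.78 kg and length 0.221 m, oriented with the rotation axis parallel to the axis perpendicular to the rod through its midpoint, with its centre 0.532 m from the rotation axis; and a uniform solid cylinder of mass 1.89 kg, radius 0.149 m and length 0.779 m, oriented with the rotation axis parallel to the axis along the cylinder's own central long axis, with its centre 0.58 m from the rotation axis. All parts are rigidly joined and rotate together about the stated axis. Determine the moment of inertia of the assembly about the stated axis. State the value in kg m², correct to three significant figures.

Thin rod: I_cm = (1/12)ML² = (1/12)(1.78)(0.221)² = 0.0072447 kg m²; centre at d = 0.532 m, so the parallel axis theorem gives I = 0.0072447 + (1.78)(0.532)² = 0.51103 kg m².
Solid cylinder: I_cm = (1/2)MR² = (1/2)(1.89)(0.149)² = 0.02098 kg m²; centre at d = 0.58 m, so the parallel axis theorem gives I = 0.02098 + (1.89)(0.58)² = 0.65678 kg m².
Total I = 0.51103 + 0.65678 = 1.1678 kg m².

1.17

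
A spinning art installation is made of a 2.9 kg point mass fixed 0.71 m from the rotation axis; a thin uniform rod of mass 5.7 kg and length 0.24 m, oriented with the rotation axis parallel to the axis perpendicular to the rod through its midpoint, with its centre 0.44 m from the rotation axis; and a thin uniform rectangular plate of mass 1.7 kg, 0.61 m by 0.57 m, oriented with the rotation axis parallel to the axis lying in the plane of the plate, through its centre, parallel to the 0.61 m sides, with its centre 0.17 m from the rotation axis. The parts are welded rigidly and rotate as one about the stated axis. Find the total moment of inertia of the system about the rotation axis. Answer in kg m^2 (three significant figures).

2.69

Point mass: I_cm = 0; centre at d = 0.71 m, so the parallel axis theorem gives I = 0 + (2.9)(0.71)² = 1.4619 kg m^2.
Thin rod: I_cm = (1/12)ML² = (1/12)(5.7)(0.24)² = 0.02736 kg m^2; centre at d = 0.44 m, so the parallel axis theorem gives I = 0.02736 + (5.7)(0.44)² = 1.1309 kg m^2.
Rectangular plate: I_cm = (1/12)Mb² = (1/12)(1.7)(0.57)² = 0.046027 kg m^2; centre at d = 0.17 m, so the parallel axis theorem gives I = 0.046027 + (1.7)(0.17)² = 0.095158 kg m^2.
Total I = 1.4619 + 1.1309 + 0.095158 = 2.6879 kg m^2.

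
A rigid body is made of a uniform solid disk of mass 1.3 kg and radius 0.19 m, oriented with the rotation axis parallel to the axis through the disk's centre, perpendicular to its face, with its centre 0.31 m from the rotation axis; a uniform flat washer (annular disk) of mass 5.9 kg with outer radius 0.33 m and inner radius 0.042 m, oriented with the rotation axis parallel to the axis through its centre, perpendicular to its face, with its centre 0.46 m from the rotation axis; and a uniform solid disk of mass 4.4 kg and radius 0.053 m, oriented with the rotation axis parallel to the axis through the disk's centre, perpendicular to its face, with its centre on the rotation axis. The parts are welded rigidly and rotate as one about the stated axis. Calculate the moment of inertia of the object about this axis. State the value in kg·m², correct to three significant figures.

1.73

Solid disk: I_cm = (1/2)MR² = (1/2)(1.3)(0.19)² = 0.023465 kg·m²; centre at d = 0.31 m, so the parallel axis theorem gives I = 0.023465 + (1.3)(0.31)² = 0.14839 kg·m².
Annular disk: I_cm = (1/2)M(R²+r²) = (1/2)(5.9)[(0.33)² + (0.042)²] = 0.32646 kg·m²; centre at d = 0.46 m, so the parallel axis theorem gives I = 0.32646 + (5.9)(0.46)² = 1.5749 kg·m².
Solid disk: I_cm = (1/2)MR² = (1/2)(4.4)(0.053)² = 0.0061798 kg·m²; axis through the centre, so I = 0.0061798 kg·m².
Total I = 0.14839 + 1.5749 + 0.0061798 = 1.7295 kg·m².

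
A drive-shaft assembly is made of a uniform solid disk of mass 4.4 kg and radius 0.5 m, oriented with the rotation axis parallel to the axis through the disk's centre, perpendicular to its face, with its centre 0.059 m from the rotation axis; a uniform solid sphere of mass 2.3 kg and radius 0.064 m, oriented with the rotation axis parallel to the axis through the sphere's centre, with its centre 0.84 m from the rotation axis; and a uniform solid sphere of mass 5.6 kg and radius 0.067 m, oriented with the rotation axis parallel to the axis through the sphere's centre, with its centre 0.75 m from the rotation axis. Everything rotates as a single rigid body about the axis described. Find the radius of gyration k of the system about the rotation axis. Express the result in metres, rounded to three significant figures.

Solid disk: I_cm = (1/2)MR² = (1/2)(4.4)(0.5)² = 0.55 kg m^2; centre at d = 0.059 m, so the parallel axis theorem gives I = 0.55 + (4.4)(0.059)² = 0.56532 kg m^2.
Solid sphere: I_cm = (2/5)MR² = (2/5)(2.3)(0.064)² = 0.0037683 kg m^2; centre at d = 0.84 m, so the parallel axis theorem gives I = 0.0037683 + (2.3)(0.84)² = 1.6266 kg m^2.
Solid sphere: I_cm = (2/5)MR² = (2/5)(5.6)(0.067)² = 0.010055 kg m^2; centre at d = 0.75 m, so the parallel axis theorem gives I = 0.010055 + (5.6)(0.75)² = 3.1601 kg m^2.
Total I = 5.352 kg m^2; total mass M = 12.3 kg.
k = √(I/M) = √(5.352/12.3) = 0.65964 m.

0.660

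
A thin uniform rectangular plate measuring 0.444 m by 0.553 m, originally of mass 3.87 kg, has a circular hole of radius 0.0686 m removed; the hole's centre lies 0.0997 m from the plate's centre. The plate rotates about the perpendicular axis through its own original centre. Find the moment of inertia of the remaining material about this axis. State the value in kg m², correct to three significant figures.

0.159

Unpierced body about its centre: I₀ = (1/12)M(a²+b²) = (1/12)(3.87)[(0.444)² + (0.553)²] = 0.1622 kg m².
The removed disk has mass m = M·πr²/(ab) = (3.87)·π(0.0686)²/(0.444·0.553) = 0.23302 kg (same uniform areal density).
Its moment of inertia about the rotation axis (parallel-axis theorem): I_hole = (1/2)mr² + md² = (1/2)(0.23302)(0.0686)² + (0.23302)(0.0997)² = 0.0028646 kg m².
Treating the hole as negative mass, I = I₀ − I_hole = 0.1622 − 0.0028646 = 0.15934 kg m².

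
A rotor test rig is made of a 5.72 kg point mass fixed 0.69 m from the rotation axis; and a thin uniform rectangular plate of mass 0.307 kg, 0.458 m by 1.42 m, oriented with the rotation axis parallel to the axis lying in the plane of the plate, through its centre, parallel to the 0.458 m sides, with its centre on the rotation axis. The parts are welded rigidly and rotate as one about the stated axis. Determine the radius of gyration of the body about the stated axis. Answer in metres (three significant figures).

0.679

Point mass: I_cm = 0; centre at d = 0.69 m, so the parallel axis theorem gives I = 0 + (5.72)(0.69)² = 2.7233 kg m².
Rectangular plate: I_cm = (1/12)Mb² = (1/12)(0.307)(1.42)² = 0.051586 kg m²; axis through the centre, so I = 0.051586 kg m².
Total I = 2.7749 kg m²; total mass M = 6.027 kg.
k = √(I/M) = √(2.7749/6.027) = 0.67853 m.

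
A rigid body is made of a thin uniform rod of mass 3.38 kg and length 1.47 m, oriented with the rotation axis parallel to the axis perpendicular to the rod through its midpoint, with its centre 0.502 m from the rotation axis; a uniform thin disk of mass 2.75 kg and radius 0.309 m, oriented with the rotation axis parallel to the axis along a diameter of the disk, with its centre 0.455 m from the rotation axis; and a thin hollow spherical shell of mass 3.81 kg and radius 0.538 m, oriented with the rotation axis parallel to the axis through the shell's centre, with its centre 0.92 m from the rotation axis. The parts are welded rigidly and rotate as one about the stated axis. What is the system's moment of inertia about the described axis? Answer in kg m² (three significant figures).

6.06

Thin rod: I_cm = (1/12)ML² = (1/12)(3.38)(1.47)² = 0.60865 kg m²; centre at d = 0.502 m, so the parallel axis theorem gives I = 0.60865 + (3.38)(0.502)² = 1.4604 kg m².
Thin disk: I_cm = (1/4)MR² = (1/4)(2.75)(0.309)² = 0.065643 kg m²; centre at d = 0.455 m, so the parallel axis theorem gives I = 0.065643 + (2.75)(0.455)² = 0.63496 kg m².
Spherical shell: I_cm = (2/3)MR² = (2/3)(3.81)(0.538)² = 0.73519 kg m²; centre at d = 0.92 m, so the parallel axis theorem gives I = 0.73519 + (3.81)(0.92)² = 3.96 kg m².
Total I = 1.4604 + 0.63496 + 3.96 = 6.0554 kg m².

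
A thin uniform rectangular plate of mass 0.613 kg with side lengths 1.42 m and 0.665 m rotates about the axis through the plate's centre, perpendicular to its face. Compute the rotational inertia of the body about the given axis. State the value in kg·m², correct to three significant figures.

0.126

I_cm = (1/12)M(a²+b²) = (1/12)(0.613)[(1.42)² + (0.665)²] = 0.12559 kg·m²; axis through the centre, so I = 0.12559 kg·m².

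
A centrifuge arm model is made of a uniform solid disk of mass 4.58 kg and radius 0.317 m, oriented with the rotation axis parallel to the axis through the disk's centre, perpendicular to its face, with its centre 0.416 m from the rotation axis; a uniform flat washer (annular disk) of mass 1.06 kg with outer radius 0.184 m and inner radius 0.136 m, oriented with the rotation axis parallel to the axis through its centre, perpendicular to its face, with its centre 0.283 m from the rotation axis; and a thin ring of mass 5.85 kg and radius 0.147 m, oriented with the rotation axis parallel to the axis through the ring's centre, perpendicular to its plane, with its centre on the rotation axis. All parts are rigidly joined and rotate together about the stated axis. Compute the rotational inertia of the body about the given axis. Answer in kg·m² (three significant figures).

Solid disk: I_cm = (1/2)MR² = (1/2)(4.58)(0.317)² = 0.23012 kg·m²; centre at d = 0.416 m, so the parallel axis theorem gives I = 0.23012 + (4.58)(0.416)² = 1.0227 kg·m².
Annular disk: I_cm = (1/2)M(R²+r²) = (1/2)(1.06)[(0.184)² + (0.136)²] = 0.027747 kg·m²; centre at d = 0.283 m, so the parallel axis theorem gives I = 0.027747 + (1.06)(0.283)² = 0.11264 kg·m².
Thin ring: I_cm = MR² = (5.85)(0.147)² = 0.12641 kg·m²; axis through the centre, so I = 0.12641 kg·m².
Total I = 1.0227 + 0.11264 + 0.12641 = 1.2618 kg·m².

1.26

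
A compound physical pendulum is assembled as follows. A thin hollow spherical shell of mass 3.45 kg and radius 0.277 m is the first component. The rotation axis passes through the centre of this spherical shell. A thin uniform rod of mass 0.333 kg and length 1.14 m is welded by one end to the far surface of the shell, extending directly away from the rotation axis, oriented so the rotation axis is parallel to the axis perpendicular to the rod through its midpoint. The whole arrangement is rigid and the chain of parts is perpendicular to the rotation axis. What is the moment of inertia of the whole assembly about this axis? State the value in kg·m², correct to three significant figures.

Spherical shell: I_cm = (2/3)MR² = (2/3)(3.45)(0.277)² = 0.17648 kg·m²; axis through the centre, so I = 0.17648 kg·m².
Thin rod: I_cm = (1/12)ML² = (1/12)(0.333)(1.14)² = 0.036064 kg·m²; centre at d = 0.277 + 0.57 = 0.847 m, so the parallel axis theorem gives I = 0.036064 + (0.333)(0.847)² = 0.27496 kg·m².
Total I = 0.17648 + 0.27496 = 0.45144 kg·m².

0.451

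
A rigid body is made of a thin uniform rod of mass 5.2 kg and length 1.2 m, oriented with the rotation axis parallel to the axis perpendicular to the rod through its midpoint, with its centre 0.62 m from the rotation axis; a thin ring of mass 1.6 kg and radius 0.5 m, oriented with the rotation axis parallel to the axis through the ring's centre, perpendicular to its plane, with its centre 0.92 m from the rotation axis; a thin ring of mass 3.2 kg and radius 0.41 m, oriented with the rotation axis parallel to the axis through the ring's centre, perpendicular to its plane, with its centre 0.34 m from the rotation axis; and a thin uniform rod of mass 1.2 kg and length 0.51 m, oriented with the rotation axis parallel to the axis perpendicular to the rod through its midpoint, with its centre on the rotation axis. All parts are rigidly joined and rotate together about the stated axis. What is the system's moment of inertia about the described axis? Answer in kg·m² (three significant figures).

Thin rod: I_cm = (1/12)ML² = (1/12)(5.2)(1.2)² = 0.624 kg·m²; centre at d = 0.62 m, so I = I_cm + Md² gives I = 0.624 + (5.2)(0.62)² = 2.6229 kg·m².
Thin ring: I_cm = MR² = (1.6)(0.5)² = 0.4 kg·m²; centre at d = 0.92 m, so I = I_cm + Md² gives I = 0.4 + (1.6)(0.92)² = 1.7542 kg·m².
Thin ring: I_cm = MR² = (3.2)(0.41)² = 0.53792 kg·m²; centre at d = 0.34 m, so I = I_cm + Md² gives I = 0.53792 + (3.2)(0.34)² = 0.90784 kg·m².
Thin rod: I_cm = (1/12)ML² = (1/12)(1.2)(0.51)² = 0.02601 kg·m²; axis through the centre, so I = 0.02601 kg·m².
Total I = 2.6229 + 1.7542 + 0.90784 + 0.02601 = 5.311 kg·m².

5.31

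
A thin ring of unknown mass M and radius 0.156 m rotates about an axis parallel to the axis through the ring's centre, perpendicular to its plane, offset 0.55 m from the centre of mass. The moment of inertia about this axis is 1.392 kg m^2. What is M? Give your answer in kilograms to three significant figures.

4.26

I = I_cm + Md² = MR² + Md² = M·[1·(0.156)² + (0.55)²] = M·0.32684.
So M = 1.392 / 0.32684 = 4.259 kg.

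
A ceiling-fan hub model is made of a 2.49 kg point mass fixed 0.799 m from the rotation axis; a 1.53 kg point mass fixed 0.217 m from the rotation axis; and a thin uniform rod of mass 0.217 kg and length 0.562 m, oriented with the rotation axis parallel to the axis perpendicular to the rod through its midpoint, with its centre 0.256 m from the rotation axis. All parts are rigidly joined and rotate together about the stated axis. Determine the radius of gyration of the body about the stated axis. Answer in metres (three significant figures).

Point mass: I_cm = 0; centre at d = 0.799 m, so the parallel axis theorem gives I = 0 + (2.49)(0.799)² = 1.5896 kg m².
Point mass: I_cm = 0; centre at d = 0.217 m, so the parallel axis theorem gives I = 0 + (1.53)(0.217)² = 0.072046 kg m².
Thin rod: I_cm = (1/12)ML² = (1/12)(0.217)(0.562)² = 0.0057115 kg m²; centre at d = 0.256 m, so the parallel axis theorem gives I = 0.0057115 + (0.217)(0.256)² = 0.019933 kg m².
Total I = 1.6816 kg m²; total mass M = 4.237 kg.
k = √(I/M) = √(1.6816/4.237) = 0.62999 m.

0.630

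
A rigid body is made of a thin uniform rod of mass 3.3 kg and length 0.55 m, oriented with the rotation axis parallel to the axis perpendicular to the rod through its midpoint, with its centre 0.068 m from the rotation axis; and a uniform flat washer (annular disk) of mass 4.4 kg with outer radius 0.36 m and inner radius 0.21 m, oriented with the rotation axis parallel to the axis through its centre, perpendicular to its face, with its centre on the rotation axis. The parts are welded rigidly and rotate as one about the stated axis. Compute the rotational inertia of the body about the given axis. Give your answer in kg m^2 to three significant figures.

Thin rod: I_cm = (1/12)ML² = (1/12)(3.3)(0.55)² = 0.083187 kg m^2; centre at d = 0.068 m, so I = I_cm + Md² gives I = 0.083187 + (3.3)(0.068)² = 0.098447 kg m^2.
Annular disk: I_cm = (1/2)M(R²+r²) = (1/2)(4.4)[(0.36)² + (0.21)²] = 0.38214 kg m^2; axis through the centre, so I = 0.38214 kg m^2.
Total I = 0.098447 + 0.38214 = 0.48059 kg m^2.

0.481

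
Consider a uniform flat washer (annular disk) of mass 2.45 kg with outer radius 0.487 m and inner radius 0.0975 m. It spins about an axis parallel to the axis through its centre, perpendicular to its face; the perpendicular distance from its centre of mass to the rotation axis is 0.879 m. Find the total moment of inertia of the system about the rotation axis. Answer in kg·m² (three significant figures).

I_cm = (1/2)M(R²+r²) = (1/2)(2.45)[(0.487)² + (0.0975)²] = 0.30218 kg·m²; centre at d = 0.879 m, so the parallel axis theorem gives I = 0.30218 + (2.45)(0.879)² = 2.1951 kg·m².

2.20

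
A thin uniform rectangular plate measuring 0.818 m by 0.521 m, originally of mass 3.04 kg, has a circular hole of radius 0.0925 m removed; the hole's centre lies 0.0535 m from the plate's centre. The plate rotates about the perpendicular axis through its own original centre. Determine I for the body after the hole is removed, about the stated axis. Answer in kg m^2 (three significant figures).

0.237

Unpierced body about its centre: I₀ = (1/12)M(a²+b²) = (1/12)(3.04)[(0.818)² + (0.521)²] = 0.23828 kg m^2.
The removed disk has mass m = M·πr²/(ab) = (3.04)·π(0.0925)²/(0.818·0.521) = 0.19174 kg (same uniform areal density).
Its moment of inertia about the rotation axis (parallel-axis theorem): I_hole = (1/2)mr² + md² = (1/2)(0.19174)(0.0925)² + (0.19174)(0.0535)² = 0.0013691 kg m^2.
Treating the hole as negative mass, I = I₀ − I_hole = 0.23828 − 0.0013691 = 0.23691 kg m^2.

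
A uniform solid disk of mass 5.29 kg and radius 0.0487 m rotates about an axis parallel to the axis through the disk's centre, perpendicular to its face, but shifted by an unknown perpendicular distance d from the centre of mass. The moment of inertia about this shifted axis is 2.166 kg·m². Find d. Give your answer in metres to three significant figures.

0.639

About the centre-of-mass axis, I_cm = (1/2)MR² = (1/2)(5.29)(0.0487)² = 0.0062731 kg·m².
Parallel axis theorem: I = I_cm + Md², so Md² = 2.166 − 0.0062731 = 2.1597 kg·m².
d = √(2.1597 / 5.29) = 0.63896 m.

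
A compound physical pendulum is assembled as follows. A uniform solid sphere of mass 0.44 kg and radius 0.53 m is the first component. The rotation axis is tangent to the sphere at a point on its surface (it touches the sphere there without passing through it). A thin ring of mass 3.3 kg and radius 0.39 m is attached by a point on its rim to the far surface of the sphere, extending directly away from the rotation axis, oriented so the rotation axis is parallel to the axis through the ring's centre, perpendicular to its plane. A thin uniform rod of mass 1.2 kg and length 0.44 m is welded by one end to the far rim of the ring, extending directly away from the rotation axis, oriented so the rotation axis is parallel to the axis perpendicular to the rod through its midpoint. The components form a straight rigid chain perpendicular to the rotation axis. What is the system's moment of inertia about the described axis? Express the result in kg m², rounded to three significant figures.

Solid sphere: I_cm = (2/5)MR² = (2/5)(0.44)(0.53)² = 0.049438 kg m²; centre at d = 0.53 m, so the parallel axis theorem gives I = 0.049438 + (0.44)(0.53)² = 0.17303 kg m².
Thin ring: I_cm = MR² = (3.3)(0.39)² = 0.50193 kg m²; centre at d = 0.53 + 0.53 + 0.39 = 1.45 m, so the parallel axis theorem gives I = 0.50193 + (3.3)(1.45)² = 7.4402 kg m².
Thin rod: I_cm = (1/12)ML² = (1/12)(1.2)(0.44)² = 0.01936 kg m²; centre at d = 0.53 + 0.53 + 0.39 + 0.39 + 0.22 = 2.06 m, so the parallel axis theorem gives I = 0.01936 + (1.2)(2.06)² = 5.1117 kg m².
Total I = 0.17303 + 7.4402 + 5.1117 = 12.725 kg m².

12.7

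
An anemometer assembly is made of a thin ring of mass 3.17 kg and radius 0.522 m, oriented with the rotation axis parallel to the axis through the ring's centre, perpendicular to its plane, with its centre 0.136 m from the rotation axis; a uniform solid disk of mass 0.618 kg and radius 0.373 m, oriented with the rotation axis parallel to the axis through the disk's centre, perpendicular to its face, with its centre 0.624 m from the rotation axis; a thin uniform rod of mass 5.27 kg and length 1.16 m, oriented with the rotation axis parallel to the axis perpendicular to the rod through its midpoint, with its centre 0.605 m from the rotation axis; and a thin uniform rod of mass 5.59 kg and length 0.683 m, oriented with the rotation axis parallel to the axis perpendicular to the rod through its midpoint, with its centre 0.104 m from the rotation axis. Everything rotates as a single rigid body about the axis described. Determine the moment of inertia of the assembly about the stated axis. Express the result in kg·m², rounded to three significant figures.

4.00

Thin ring: I_cm = MR² = (3.17)(0.522)² = 0.86377 kg·m²; centre at d = 0.136 m, so I = I_cm + Md² gives I = 0.86377 + (3.17)(0.136)² = 0.92241 kg·m².
Solid disk: I_cm = (1/2)MR² = (1/2)(0.618)(0.373)² = 0.042991 kg·m²; centre at d = 0.624 m, so I = I_cm + Md² gives I = 0.042991 + (0.618)(0.624)² = 0.28363 kg·m².
Thin rod: I_cm = (1/12)ML² = (1/12)(5.27)(1.16)² = 0.59094 kg·m²; centre at d = 0.605 m, so I = I_cm + Md² gives I = 0.59094 + (5.27)(0.605)² = 2.5199 kg·m².
Thin rod: I_cm = (1/12)ML² = (1/12)(5.59)(0.683)² = 0.21731 kg·m²; centre at d = 0.104 m, so I = I_cm + Md² gives I = 0.21731 + (5.59)(0.104)² = 0.27777 kg·m².
Total I = 0.92241 + 0.28363 + 2.5199 + 0.27777 = 4.0037 kg·m².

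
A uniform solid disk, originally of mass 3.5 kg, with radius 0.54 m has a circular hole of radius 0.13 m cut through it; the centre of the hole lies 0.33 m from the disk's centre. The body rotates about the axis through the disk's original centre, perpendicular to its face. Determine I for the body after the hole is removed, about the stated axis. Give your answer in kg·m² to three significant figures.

Unpierced body about its centre: I₀ = (1/2)MR² = (1/2)(3.5)(0.54)² = 0.5103 kg·m².
The removed disk has mass m = M·(r/R)² = (3.5)(0.13/0.54)² = 0.20285 kg (same uniform areal density).
Its moment of inertia about the rotation axis (parallel-axis theorem): I_hole = (1/2)mr² + md² = (1/2)(0.20285)(0.13)² + (0.20285)(0.33)² = 0.023804 kg·m².
Treating the hole as negative mass, I = I₀ − I_hole = 0.5103 − 0.023804 = 0.4865 kg·m².

0.486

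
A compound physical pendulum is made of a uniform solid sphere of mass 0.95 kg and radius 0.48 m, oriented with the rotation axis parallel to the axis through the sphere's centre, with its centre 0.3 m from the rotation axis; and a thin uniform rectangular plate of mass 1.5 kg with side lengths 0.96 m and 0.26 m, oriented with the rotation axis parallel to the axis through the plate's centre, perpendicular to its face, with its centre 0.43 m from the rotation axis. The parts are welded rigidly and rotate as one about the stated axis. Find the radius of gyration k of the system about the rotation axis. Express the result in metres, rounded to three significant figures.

0.484

Solid sphere: I_cm = (2/5)MR² = (2/5)(0.95)(0.48)² = 0.087552 kg m^2; centre at d = 0.3 m, so I = I_cm + Md² gives I = 0.087552 + (0.95)(0.3)² = 0.17305 kg m^2.
Rectangular plate: I_cm = (1/12)M(a²+b²) = (1/12)(1.5)[(0.96)² + (0.26)²] = 0.12365 kg m^2; centre at d = 0.43 m, so I = I_cm + Md² gives I = 0.12365 + (1.5)(0.43)² = 0.401 kg m^2.
Total I = 0.57405 kg m^2; total mass M = 2.45 kg.
k = √(I/M) = √(0.57405/2.45) = 0.48405 m.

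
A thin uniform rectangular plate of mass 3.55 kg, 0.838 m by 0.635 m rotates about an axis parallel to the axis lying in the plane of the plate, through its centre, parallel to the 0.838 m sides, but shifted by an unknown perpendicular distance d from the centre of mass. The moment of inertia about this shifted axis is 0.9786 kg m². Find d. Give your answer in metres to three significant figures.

0.492

About the centre-of-mass axis, I_cm = (1/12)Mb² = (1/12)(3.55)(0.635)² = 0.11929 kg m².
Parallel axis theorem: I = I_cm + Md², so Md² = 0.9786 − 0.11929 = 0.85931 kg m².
d = √(0.85931 / 3.55) = 0.492 m.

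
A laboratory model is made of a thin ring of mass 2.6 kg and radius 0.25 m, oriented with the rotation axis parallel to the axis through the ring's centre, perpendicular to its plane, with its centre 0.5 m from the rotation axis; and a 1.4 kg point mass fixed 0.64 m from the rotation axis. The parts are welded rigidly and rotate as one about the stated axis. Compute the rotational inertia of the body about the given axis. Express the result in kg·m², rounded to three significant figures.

1.39

Thin ring: I_cm = MR² = (2.6)(0.25)² = 0.1625 kg·m²; centre at d = 0.5 m, so the parallel axis theorem gives I = 0.1625 + (2.6)(0.5)² = 0.8125 kg·m².
Point mass: I_cm = 0; centre at d = 0.64 m, so the parallel axis theorem gives I = 0 + (1.4)(0.64)² = 0.57344 kg·m².
Total I = 0.8125 + 0.57344 = 1.3859 kg·m².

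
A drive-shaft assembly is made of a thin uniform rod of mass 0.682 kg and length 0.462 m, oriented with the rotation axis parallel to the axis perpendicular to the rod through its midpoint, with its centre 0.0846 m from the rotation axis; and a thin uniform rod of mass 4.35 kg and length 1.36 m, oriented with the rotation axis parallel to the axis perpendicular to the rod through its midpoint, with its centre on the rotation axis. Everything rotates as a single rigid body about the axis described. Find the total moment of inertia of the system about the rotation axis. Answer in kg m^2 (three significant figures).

Thin rod: I_cm = (1/12)ML² = (1/12)(0.682)(0.462)² = 0.012131 kg m^2; centre at d = 0.0846 m, so I = I_cm + Md² gives I = 0.012131 + (0.682)(0.0846)² = 0.017012 kg m^2.
Thin rod: I_cm = (1/12)ML² = (1/12)(4.35)(1.36)² = 0.67048 kg m^2; axis through the centre, so I = 0.67048 kg m^2.
Total I = 0.017012 + 0.67048 = 0.68749 kg m^2.

0.687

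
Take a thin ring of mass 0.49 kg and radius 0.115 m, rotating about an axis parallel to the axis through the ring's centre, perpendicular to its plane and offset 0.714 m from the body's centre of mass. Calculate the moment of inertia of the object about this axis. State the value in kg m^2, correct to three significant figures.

I_cm = MR² = (0.49)(0.115)² = 0.0064802 kg m^2; centre at d = 0.714 m, so the parallel axis theorem gives I = 0.0064802 + (0.49)(0.714)² = 0.25628 kg m^2.

0.256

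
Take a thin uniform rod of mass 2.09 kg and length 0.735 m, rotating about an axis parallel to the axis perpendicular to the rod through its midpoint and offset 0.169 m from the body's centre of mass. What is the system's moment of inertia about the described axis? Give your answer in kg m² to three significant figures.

I_cm = (1/12)ML² = (1/12)(2.09)(0.735)² = 0.094089 kg m²; centre at d = 0.169 m, so the parallel axis theorem gives I = 0.094089 + (2.09)(0.169)² = 0.15378 kg m².

0.154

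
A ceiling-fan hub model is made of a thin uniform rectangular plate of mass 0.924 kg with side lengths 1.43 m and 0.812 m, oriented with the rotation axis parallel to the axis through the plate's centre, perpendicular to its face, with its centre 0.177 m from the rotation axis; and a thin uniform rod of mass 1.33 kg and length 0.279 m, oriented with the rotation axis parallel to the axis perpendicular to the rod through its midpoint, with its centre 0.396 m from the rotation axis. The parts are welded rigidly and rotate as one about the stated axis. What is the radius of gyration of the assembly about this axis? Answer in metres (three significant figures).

0.449

Rectangular plate: I_cm = (1/12)M(a²+b²) = (1/12)(0.924)[(1.43)² + (0.812)²] = 0.20823 kg·m²; centre at d = 0.177 m, so I = I_cm + Md² gives I = 0.20823 + (0.924)(0.177)² = 0.23717 kg·m².
Thin rod: I_cm = (1/12)ML² = (1/12)(1.33)(0.279)² = 0.0086274 kg·m²; centre at d = 0.396 m, so I = I_cm + Md² gives I = 0.0086274 + (1.33)(0.396)² = 0.21719 kg·m².
Total I = 0.45437 kg·m²; total mass M = 2.254 kg.
k = √(I/M) = √(0.45437/2.254) = 0.44898 m.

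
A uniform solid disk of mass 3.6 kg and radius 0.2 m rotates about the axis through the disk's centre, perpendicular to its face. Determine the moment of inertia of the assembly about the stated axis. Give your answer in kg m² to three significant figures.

0.0720

I_cm = (1/2)MR² = (1/2)(3.6)(0.2)² = 0.072 kg m²; axis through the centre, so I = 0.072 kg m².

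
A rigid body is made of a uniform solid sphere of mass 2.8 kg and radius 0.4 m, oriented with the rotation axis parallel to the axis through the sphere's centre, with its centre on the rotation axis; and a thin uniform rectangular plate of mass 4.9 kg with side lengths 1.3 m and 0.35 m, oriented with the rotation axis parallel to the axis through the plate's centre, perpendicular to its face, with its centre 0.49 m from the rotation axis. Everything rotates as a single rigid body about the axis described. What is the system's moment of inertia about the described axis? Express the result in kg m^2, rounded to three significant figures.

Solid sphere: I_cm = (2/5)MR² = (2/5)(2.8)(0.4)² = 0.1792 kg m^2; axis through the centre, so I = 0.1792 kg m^2.
Rectangular plate: I_cm = (1/12)M(a²+b²) = (1/12)(4.9)[(1.3)² + (0.35)²] = 0.7401 kg m^2; centre at d = 0.49 m, so the parallel axis theorem gives I = 0.7401 + (4.9)(0.49)² = 1.9166 kg m^2.
Total I = 0.1792 + 1.9166 = 2.0958 kg m^2.

2.10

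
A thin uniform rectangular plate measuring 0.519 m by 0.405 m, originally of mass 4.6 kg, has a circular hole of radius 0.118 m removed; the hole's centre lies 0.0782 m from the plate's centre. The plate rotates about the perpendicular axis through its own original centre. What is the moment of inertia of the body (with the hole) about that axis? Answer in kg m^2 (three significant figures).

0.154

Unpierced body about its centre: I₀ = (1/12)M(a²+b²) = (1/12)(4.6)[(0.519)² + (0.405)²] = 0.16613 kg m^2.
The removed disk has mass m = M·πr²/(ab) = (4.6)·π(0.118)²/(0.519·0.405) = 0.9573 kg (same uniform areal density).
Its moment of inertia about the rotation axis (parallel-axis theorem): I_hole = (1/2)mr² + md² = (1/2)(0.9573)(0.118)² + (0.9573)(0.0782)² = 0.012519 kg m^2.
Treating the hole as negative mass, I = I₀ − I_hole = 0.16613 − 0.012519 = 0.15361 kg m^2.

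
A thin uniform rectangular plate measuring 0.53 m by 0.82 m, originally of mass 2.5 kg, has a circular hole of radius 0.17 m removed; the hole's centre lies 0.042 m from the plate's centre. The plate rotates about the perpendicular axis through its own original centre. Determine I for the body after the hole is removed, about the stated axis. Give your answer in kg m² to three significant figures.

0.190

Unpierced body about its centre: I₀ = (1/12)M(a²+b²) = (1/12)(2.5)[(0.53)² + (0.82)²] = 0.1986 kg m².
The removed disk has mass m = M·πr²/(ab) = (2.5)·π(0.17)²/(0.53·0.82) = 0.52227 kg (same uniform areal density).
Its moment of inertia about the rotation axis (parallel-axis theorem): I_hole = (1/2)mr² + md² = (1/2)(0.52227)(0.17)² + (0.52227)(0.042)² = 0.0084681 kg m².
Treating the hole as negative mass, I = I₀ − I_hole = 0.1986 − 0.0084681 = 0.19014 kg m².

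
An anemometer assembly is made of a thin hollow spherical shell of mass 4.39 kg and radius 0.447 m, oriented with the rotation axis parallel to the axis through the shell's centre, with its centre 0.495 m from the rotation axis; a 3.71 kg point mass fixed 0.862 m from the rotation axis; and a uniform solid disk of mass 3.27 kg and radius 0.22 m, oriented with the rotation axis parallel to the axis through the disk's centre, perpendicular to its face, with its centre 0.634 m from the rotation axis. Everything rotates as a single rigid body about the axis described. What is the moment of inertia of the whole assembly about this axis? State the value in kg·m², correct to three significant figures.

Spherical shell: I_cm = (2/3)MR² = (2/3)(4.39)(0.447)² = 0.58477 kg·m²; centre at d = 0.495 m, so I = I_cm + Md² gives I = 0.58477 + (4.39)(0.495)² = 1.6604 kg·m².
Point mass: I_cm = 0; centre at d = 0.862 m, so I = I_cm + Md² gives I = 0 + (3.71)(0.862)² = 2.7567 kg·m².
Solid disk: I_cm = (1/2)MR² = (1/2)(3.27)(0.22)² = 0.079134 kg·m²; centre at d = 0.634 m, so I = I_cm + Md² gives I = 0.079134 + (3.27)(0.634)² = 1.3935 kg·m².
Total I = 1.6604 + 2.7567 + 1.3935 = 5.8107 kg·m².

5.81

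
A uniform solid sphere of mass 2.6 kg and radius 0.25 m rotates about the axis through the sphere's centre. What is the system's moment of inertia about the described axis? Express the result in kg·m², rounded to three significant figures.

0.0650

I_cm = (2/5)MR² = (2/5)(2.6)(0.25)² = 0.065 kg·m²; axis through the centre, so I = 0.065 kg·m².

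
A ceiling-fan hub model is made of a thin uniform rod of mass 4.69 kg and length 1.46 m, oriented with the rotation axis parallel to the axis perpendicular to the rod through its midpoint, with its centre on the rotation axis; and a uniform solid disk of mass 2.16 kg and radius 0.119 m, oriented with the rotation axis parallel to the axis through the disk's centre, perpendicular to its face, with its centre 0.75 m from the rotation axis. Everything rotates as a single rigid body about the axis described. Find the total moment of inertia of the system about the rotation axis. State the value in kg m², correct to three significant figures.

Thin rod: I_cm = (1/12)ML² = (1/12)(4.69)(1.46)² = 0.8331 kg m²; axis through the centre, so I = 0.8331 kg m².
Solid disk: I_cm = (1/2)MR² = (1/2)(2.16)(0.119)² = 0.015294 kg m²; centre at d = 0.75 m, so the parallel axis theorem gives I = 0.015294 + (2.16)(0.75)² = 1.2303 kg m².
Total I = 0.8331 + 1.2303 = 2.0634 kg m².

2.06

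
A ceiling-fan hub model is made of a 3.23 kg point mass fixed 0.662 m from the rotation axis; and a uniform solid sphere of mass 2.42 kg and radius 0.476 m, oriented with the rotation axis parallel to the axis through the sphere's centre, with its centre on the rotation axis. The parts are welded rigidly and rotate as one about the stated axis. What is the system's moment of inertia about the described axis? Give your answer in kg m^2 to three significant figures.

1.63

Point mass: I_cm = 0; centre at d = 0.662 m, so the parallel axis theorem gives I = 0 + (3.23)(0.662)² = 1.4155 kg m^2.
Solid sphere: I_cm = (2/5)MR² = (2/5)(2.42)(0.476)² = 0.21933 kg m^2; axis through the centre, so I = 0.21933 kg m^2.
Total I = 1.4155 + 0.21933 = 1.6349 kg m^2.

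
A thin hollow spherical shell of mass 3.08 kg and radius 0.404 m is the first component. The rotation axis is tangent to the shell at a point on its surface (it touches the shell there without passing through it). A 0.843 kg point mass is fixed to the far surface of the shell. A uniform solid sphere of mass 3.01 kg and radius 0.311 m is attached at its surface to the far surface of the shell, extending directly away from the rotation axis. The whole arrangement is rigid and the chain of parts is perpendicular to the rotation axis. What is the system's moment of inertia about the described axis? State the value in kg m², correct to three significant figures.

Spherical shell: I_cm = (2/3)MR² = (2/3)(3.08)(0.404)² = 0.33514 kg m²; centre at d = 0.404 m, so I = I_cm + Md² gives I = 0.33514 + (3.08)(0.404)² = 0.83784 kg m².
Point mass: I_cm = 0; centre at d = 0.404 + 0.404 = 0.808 m, so I = I_cm + Md² gives I = 0 + (0.843)(0.808)² = 0.55036 kg m².
Solid sphere: I_cm = (2/5)MR² = (2/5)(3.01)(0.311)² = 0.11645 kg m²; centre at d = 0.404 + 0.404 + 0.311 = 1.119 m, so I = I_cm + Md² gives I = 0.11645 + (3.01)(1.119)² = 3.8855 kg m².
Total I = 0.83784 + 0.55036 + 3.8855 = 5.2737 kg m².

5.27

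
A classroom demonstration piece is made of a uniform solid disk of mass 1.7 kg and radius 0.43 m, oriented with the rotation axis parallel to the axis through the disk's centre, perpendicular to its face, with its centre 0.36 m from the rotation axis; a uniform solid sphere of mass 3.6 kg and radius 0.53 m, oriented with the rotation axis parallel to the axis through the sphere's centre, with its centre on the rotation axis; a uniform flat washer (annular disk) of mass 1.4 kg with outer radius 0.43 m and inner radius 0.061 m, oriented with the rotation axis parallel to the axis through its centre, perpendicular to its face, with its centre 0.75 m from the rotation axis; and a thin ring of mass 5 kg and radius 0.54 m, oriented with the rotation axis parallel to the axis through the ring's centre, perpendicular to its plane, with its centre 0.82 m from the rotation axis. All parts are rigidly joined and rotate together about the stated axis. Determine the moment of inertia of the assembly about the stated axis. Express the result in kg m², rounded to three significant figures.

6.52

Solid disk: I_cm = (1/2)MR² = (1/2)(1.7)(0.43)² = 0.15716 kg m²; centre at d = 0.36 m, so I = I_cm + Md² gives I = 0.15716 + (1.7)(0.36)² = 0.37748 kg m².
Solid sphere: I_cm = (2/5)MR² = (2/5)(3.6)(0.53)² = 0.4045 kg m²; axis through the centre, so I = 0.4045 kg m².
Annular disk: I_cm = (1/2)M(R²+r²) = (1/2)(1.4)[(0.43)² + (0.061)²] = 0.13203 kg m²; centre at d = 0.75 m, so I = I_cm + Md² gives I = 0.13203 + (1.4)(0.75)² = 0.91953 kg m².
Thin ring: I_cm = MR² = (5)(0.54)² = 1.458 kg m²; centre at d = 0.82 m, so I = I_cm + Md² gives I = 1.458 + (5)(0.82)² = 4.82 kg m².
Total I = 0.37748 + 0.4045 + 0.91953 + 4.82 = 6.5215 kg m².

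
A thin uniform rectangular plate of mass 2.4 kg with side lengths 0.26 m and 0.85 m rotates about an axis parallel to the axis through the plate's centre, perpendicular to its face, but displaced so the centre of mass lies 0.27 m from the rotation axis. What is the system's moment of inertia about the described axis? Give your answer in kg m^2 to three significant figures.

I_cm = (1/12)M(a²+b²) = (1/12)(2.4)[(0.26)² + (0.85)²] = 0.15802 kg m^2; centre at d = 0.27 m, so I = I_cm + Md² gives I = 0.15802 + (2.4)(0.27)² = 0.33298 kg m^2.

0.333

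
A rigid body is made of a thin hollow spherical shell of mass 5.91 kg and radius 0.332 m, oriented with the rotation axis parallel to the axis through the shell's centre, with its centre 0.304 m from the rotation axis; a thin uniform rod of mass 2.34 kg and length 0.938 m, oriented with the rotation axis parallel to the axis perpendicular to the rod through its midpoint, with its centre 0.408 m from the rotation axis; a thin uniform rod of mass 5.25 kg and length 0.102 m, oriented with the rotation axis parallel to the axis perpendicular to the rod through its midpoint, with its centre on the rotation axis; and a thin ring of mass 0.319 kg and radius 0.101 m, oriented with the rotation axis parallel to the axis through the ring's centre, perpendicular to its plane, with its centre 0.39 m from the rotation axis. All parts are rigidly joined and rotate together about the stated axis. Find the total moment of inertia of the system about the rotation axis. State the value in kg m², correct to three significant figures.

1.60

Spherical shell: I_cm = (2/3)MR² = (2/3)(5.91)(0.332)² = 0.43428 kg m²; centre at d = 0.304 m, so I = I_cm + Md² gives I = 0.43428 + (5.91)(0.304)² = 0.98046 kg m².
Thin rod: I_cm = (1/12)ML² = (1/12)(2.34)(0.938)² = 0.17157 kg m²; centre at d = 0.408 m, so I = I_cm + Md² gives I = 0.17157 + (2.34)(0.408)² = 0.5611 kg m².
Thin rod: I_cm = (1/12)ML² = (1/12)(5.25)(0.102)² = 0.0045517 kg m²; axis through the centre, so I = 0.0045517 kg m².
Thin ring: I_cm = MR² = (0.319)(0.101)² = 0.0032541 kg m²; centre at d = 0.39 m, so I = I_cm + Md² gives I = 0.0032541 + (0.319)(0.39)² = 0.051774 kg m².
Total I = 0.98046 + 0.5611 + 0.0045517 + 0.051774 = 1.5979 kg m².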